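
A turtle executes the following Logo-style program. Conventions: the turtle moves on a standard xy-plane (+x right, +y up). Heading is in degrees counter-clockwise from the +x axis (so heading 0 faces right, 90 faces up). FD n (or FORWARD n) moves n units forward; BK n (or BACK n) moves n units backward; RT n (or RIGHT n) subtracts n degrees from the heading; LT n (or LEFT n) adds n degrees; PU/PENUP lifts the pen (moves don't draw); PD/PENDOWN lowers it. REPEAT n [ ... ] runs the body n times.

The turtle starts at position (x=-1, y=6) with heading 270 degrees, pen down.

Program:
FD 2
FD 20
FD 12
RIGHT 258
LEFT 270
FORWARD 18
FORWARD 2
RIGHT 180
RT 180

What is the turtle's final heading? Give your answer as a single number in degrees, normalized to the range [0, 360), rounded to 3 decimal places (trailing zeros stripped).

Answer: 282

Derivation:
Executing turtle program step by step:
Start: pos=(-1,6), heading=270, pen down
FD 2: (-1,6) -> (-1,4) [heading=270, draw]
FD 20: (-1,4) -> (-1,-16) [heading=270, draw]
FD 12: (-1,-16) -> (-1,-28) [heading=270, draw]
RT 258: heading 270 -> 12
LT 270: heading 12 -> 282
FD 18: (-1,-28) -> (2.742,-45.607) [heading=282, draw]
FD 2: (2.742,-45.607) -> (3.158,-47.563) [heading=282, draw]
RT 180: heading 282 -> 102
RT 180: heading 102 -> 282
Final: pos=(3.158,-47.563), heading=282, 5 segment(s) drawn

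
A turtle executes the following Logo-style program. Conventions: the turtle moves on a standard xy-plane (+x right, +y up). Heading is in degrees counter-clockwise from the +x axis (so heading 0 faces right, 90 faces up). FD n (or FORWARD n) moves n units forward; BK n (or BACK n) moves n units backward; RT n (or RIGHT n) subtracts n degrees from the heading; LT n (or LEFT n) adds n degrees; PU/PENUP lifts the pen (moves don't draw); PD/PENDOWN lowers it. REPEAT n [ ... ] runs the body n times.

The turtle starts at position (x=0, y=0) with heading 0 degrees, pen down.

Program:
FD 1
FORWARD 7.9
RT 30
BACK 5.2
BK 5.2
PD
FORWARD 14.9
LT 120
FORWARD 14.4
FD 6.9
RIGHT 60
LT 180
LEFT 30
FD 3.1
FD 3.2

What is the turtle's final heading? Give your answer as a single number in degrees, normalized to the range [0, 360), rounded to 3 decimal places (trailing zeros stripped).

Answer: 240

Derivation:
Executing turtle program step by step:
Start: pos=(0,0), heading=0, pen down
FD 1: (0,0) -> (1,0) [heading=0, draw]
FD 7.9: (1,0) -> (8.9,0) [heading=0, draw]
RT 30: heading 0 -> 330
BK 5.2: (8.9,0) -> (4.397,2.6) [heading=330, draw]
BK 5.2: (4.397,2.6) -> (-0.107,5.2) [heading=330, draw]
PD: pen down
FD 14.9: (-0.107,5.2) -> (12.797,-2.25) [heading=330, draw]
LT 120: heading 330 -> 90
FD 14.4: (12.797,-2.25) -> (12.797,12.15) [heading=90, draw]
FD 6.9: (12.797,12.15) -> (12.797,19.05) [heading=90, draw]
RT 60: heading 90 -> 30
LT 180: heading 30 -> 210
LT 30: heading 210 -> 240
FD 3.1: (12.797,19.05) -> (11.247,16.365) [heading=240, draw]
FD 3.2: (11.247,16.365) -> (9.647,13.594) [heading=240, draw]
Final: pos=(9.647,13.594), heading=240, 9 segment(s) drawn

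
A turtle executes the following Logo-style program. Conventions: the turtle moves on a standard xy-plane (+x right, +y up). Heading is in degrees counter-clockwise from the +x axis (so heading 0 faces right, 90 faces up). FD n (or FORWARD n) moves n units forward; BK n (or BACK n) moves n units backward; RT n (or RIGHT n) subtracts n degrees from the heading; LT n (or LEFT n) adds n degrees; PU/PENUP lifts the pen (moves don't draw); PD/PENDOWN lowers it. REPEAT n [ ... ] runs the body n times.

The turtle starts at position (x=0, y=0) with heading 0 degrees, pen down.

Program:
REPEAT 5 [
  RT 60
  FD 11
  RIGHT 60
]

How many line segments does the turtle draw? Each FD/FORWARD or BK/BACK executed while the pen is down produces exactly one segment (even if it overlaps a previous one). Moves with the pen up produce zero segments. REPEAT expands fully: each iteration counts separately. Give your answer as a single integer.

Answer: 5

Derivation:
Executing turtle program step by step:
Start: pos=(0,0), heading=0, pen down
REPEAT 5 [
  -- iteration 1/5 --
  RT 60: heading 0 -> 300
  FD 11: (0,0) -> (5.5,-9.526) [heading=300, draw]
  RT 60: heading 300 -> 240
  -- iteration 2/5 --
  RT 60: heading 240 -> 180
  FD 11: (5.5,-9.526) -> (-5.5,-9.526) [heading=180, draw]
  RT 60: heading 180 -> 120
  -- iteration 3/5 --
  RT 60: heading 120 -> 60
  FD 11: (-5.5,-9.526) -> (0,0) [heading=60, draw]
  RT 60: heading 60 -> 0
  -- iteration 4/5 --
  RT 60: heading 0 -> 300
  FD 11: (0,0) -> (5.5,-9.526) [heading=300, draw]
  RT 60: heading 300 -> 240
  -- iteration 5/5 --
  RT 60: heading 240 -> 180
  FD 11: (5.5,-9.526) -> (-5.5,-9.526) [heading=180, draw]
  RT 60: heading 180 -> 120
]
Final: pos=(-5.5,-9.526), heading=120, 5 segment(s) drawn
Segments drawn: 5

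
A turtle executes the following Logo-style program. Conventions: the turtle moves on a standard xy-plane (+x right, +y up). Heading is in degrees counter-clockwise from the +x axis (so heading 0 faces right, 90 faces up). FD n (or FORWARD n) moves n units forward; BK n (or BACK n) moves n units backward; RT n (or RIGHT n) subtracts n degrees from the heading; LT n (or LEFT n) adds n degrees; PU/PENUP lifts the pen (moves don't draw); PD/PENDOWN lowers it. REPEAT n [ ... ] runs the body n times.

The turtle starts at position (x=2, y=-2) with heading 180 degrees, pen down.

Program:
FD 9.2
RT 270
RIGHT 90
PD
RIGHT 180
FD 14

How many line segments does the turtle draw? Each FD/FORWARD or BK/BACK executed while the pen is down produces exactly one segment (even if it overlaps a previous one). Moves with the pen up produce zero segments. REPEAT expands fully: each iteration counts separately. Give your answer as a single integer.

Executing turtle program step by step:
Start: pos=(2,-2), heading=180, pen down
FD 9.2: (2,-2) -> (-7.2,-2) [heading=180, draw]
RT 270: heading 180 -> 270
RT 90: heading 270 -> 180
PD: pen down
RT 180: heading 180 -> 0
FD 14: (-7.2,-2) -> (6.8,-2) [heading=0, draw]
Final: pos=(6.8,-2), heading=0, 2 segment(s) drawn
Segments drawn: 2

Answer: 2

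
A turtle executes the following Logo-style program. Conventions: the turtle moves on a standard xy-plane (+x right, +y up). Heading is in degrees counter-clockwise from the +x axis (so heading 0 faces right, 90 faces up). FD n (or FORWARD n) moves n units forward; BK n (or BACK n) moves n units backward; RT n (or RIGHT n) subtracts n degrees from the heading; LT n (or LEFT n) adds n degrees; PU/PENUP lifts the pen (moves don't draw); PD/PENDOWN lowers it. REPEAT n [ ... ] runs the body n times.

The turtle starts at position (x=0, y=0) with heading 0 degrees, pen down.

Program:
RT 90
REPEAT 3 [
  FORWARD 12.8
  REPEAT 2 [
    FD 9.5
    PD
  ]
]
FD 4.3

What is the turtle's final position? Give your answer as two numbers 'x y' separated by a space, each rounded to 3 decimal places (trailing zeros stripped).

Answer: 0 -99.7

Derivation:
Executing turtle program step by step:
Start: pos=(0,0), heading=0, pen down
RT 90: heading 0 -> 270
REPEAT 3 [
  -- iteration 1/3 --
  FD 12.8: (0,0) -> (0,-12.8) [heading=270, draw]
  REPEAT 2 [
    -- iteration 1/2 --
    FD 9.5: (0,-12.8) -> (0,-22.3) [heading=270, draw]
    PD: pen down
    -- iteration 2/2 --
    FD 9.5: (0,-22.3) -> (0,-31.8) [heading=270, draw]
    PD: pen down
  ]
  -- iteration 2/3 --
  FD 12.8: (0,-31.8) -> (0,-44.6) [heading=270, draw]
  REPEAT 2 [
    -- iteration 1/2 --
    FD 9.5: (0,-44.6) -> (0,-54.1) [heading=270, draw]
    PD: pen down
    -- iteration 2/2 --
    FD 9.5: (0,-54.1) -> (0,-63.6) [heading=270, draw]
    PD: pen down
  ]
  -- iteration 3/3 --
  FD 12.8: (0,-63.6) -> (0,-76.4) [heading=270, draw]
  REPEAT 2 [
    -- iteration 1/2 --
    FD 9.5: (0,-76.4) -> (0,-85.9) [heading=270, draw]
    PD: pen down
    -- iteration 2/2 --
    FD 9.5: (0,-85.9) -> (0,-95.4) [heading=270, draw]
    PD: pen down
  ]
]
FD 4.3: (0,-95.4) -> (0,-99.7) [heading=270, draw]
Final: pos=(0,-99.7), heading=270, 10 segment(s) drawn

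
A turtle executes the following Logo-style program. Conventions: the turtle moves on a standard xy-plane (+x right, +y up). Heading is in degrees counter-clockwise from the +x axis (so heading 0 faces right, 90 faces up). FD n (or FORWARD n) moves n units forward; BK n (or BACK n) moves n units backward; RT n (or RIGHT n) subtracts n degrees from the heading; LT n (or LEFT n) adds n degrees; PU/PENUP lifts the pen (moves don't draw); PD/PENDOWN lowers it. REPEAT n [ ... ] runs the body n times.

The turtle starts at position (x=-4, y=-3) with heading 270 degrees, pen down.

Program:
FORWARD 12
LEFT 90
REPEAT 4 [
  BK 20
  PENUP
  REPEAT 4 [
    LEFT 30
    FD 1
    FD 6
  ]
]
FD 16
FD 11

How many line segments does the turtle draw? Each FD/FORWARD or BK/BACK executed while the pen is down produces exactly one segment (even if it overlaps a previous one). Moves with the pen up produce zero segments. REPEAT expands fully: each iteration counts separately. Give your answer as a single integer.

Executing turtle program step by step:
Start: pos=(-4,-3), heading=270, pen down
FD 12: (-4,-3) -> (-4,-15) [heading=270, draw]
LT 90: heading 270 -> 0
REPEAT 4 [
  -- iteration 1/4 --
  BK 20: (-4,-15) -> (-24,-15) [heading=0, draw]
  PU: pen up
  REPEAT 4 [
    -- iteration 1/4 --
    LT 30: heading 0 -> 30
    FD 1: (-24,-15) -> (-23.134,-14.5) [heading=30, move]
    FD 6: (-23.134,-14.5) -> (-17.938,-11.5) [heading=30, move]
    -- iteration 2/4 --
    LT 30: heading 30 -> 60
    FD 1: (-17.938,-11.5) -> (-17.438,-10.634) [heading=60, move]
    FD 6: (-17.438,-10.634) -> (-14.438,-5.438) [heading=60, move]
    -- iteration 3/4 --
    LT 30: heading 60 -> 90
    FD 1: (-14.438,-5.438) -> (-14.438,-4.438) [heading=90, move]
    FD 6: (-14.438,-4.438) -> (-14.438,1.562) [heading=90, move]
    -- iteration 4/4 --
    LT 30: heading 90 -> 120
    FD 1: (-14.438,1.562) -> (-14.938,2.428) [heading=120, move]
    FD 6: (-14.938,2.428) -> (-17.938,7.624) [heading=120, move]
  ]
  -- iteration 2/4 --
  BK 20: (-17.938,7.624) -> (-7.938,-9.696) [heading=120, move]
  PU: pen up
  REPEAT 4 [
    -- iteration 1/4 --
    LT 30: heading 120 -> 150
    FD 1: (-7.938,-9.696) -> (-8.804,-9.196) [heading=150, move]
    FD 6: (-8.804,-9.196) -> (-14,-6.196) [heading=150, move]
    -- iteration 2/4 --
    LT 30: heading 150 -> 180
    FD 1: (-14,-6.196) -> (-15,-6.196) [heading=180, move]
    FD 6: (-15,-6.196) -> (-21,-6.196) [heading=180, move]
    -- iteration 3/4 --
    LT 30: heading 180 -> 210
    FD 1: (-21,-6.196) -> (-21.866,-6.696) [heading=210, move]
    FD 6: (-21.866,-6.696) -> (-27.062,-9.696) [heading=210, move]
    -- iteration 4/4 --
    LT 30: heading 210 -> 240
    FD 1: (-27.062,-9.696) -> (-27.562,-10.562) [heading=240, move]
    FD 6: (-27.562,-10.562) -> (-30.562,-15.758) [heading=240, move]
  ]
  -- iteration 3/4 --
  BK 20: (-30.562,-15.758) -> (-20.562,1.562) [heading=240, move]
  PU: pen up
  REPEAT 4 [
    -- iteration 1/4 --
    LT 30: heading 240 -> 270
    FD 1: (-20.562,1.562) -> (-20.562,0.562) [heading=270, move]
    FD 6: (-20.562,0.562) -> (-20.562,-5.438) [heading=270, move]
    -- iteration 2/4 --
    LT 30: heading 270 -> 300
    FD 1: (-20.562,-5.438) -> (-20.062,-6.304) [heading=300, move]
    FD 6: (-20.062,-6.304) -> (-17.062,-11.5) [heading=300, move]
    -- iteration 3/4 --
    LT 30: heading 300 -> 330
    FD 1: (-17.062,-11.5) -> (-16.196,-12) [heading=330, move]
    FD 6: (-16.196,-12) -> (-11,-15) [heading=330, move]
    -- iteration 4/4 --
    LT 30: heading 330 -> 0
    FD 1: (-11,-15) -> (-10,-15) [heading=0, move]
    FD 6: (-10,-15) -> (-4,-15) [heading=0, move]
  ]
  -- iteration 4/4 --
  BK 20: (-4,-15) -> (-24,-15) [heading=0, move]
  PU: pen up
  REPEAT 4 [
    -- iteration 1/4 --
    LT 30: heading 0 -> 30
    FD 1: (-24,-15) -> (-23.134,-14.5) [heading=30, move]
    FD 6: (-23.134,-14.5) -> (-17.938,-11.5) [heading=30, move]
    -- iteration 2/4 --
    LT 30: heading 30 -> 60
    FD 1: (-17.938,-11.5) -> (-17.438,-10.634) [heading=60, move]
    FD 6: (-17.438,-10.634) -> (-14.438,-5.438) [heading=60, move]
    -- iteration 3/4 --
    LT 30: heading 60 -> 90
    FD 1: (-14.438,-5.438) -> (-14.438,-4.438) [heading=90, move]
    FD 6: (-14.438,-4.438) -> (-14.438,1.562) [heading=90, move]
    -- iteration 4/4 --
    LT 30: heading 90 -> 120
    FD 1: (-14.438,1.562) -> (-14.938,2.428) [heading=120, move]
    FD 6: (-14.938,2.428) -> (-17.938,7.624) [heading=120, move]
  ]
]
FD 16: (-17.938,7.624) -> (-25.938,21.481) [heading=120, move]
FD 11: (-25.938,21.481) -> (-31.438,31.007) [heading=120, move]
Final: pos=(-31.438,31.007), heading=120, 2 segment(s) drawn
Segments drawn: 2

Answer: 2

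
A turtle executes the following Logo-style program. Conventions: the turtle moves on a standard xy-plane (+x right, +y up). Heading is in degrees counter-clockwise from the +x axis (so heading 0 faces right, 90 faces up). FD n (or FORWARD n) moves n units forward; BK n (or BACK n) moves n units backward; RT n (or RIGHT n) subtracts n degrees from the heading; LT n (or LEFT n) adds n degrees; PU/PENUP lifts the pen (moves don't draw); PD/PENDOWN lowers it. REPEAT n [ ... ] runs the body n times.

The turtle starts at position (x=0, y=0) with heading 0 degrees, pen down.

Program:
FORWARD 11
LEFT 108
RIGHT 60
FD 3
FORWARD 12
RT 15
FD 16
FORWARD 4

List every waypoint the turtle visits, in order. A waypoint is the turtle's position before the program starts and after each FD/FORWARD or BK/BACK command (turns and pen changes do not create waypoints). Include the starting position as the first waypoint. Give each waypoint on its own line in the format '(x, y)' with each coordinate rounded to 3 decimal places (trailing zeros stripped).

Answer: (0, 0)
(11, 0)
(13.007, 2.229)
(21.037, 11.147)
(34.456, 19.861)
(37.81, 22.04)

Derivation:
Executing turtle program step by step:
Start: pos=(0,0), heading=0, pen down
FD 11: (0,0) -> (11,0) [heading=0, draw]
LT 108: heading 0 -> 108
RT 60: heading 108 -> 48
FD 3: (11,0) -> (13.007,2.229) [heading=48, draw]
FD 12: (13.007,2.229) -> (21.037,11.147) [heading=48, draw]
RT 15: heading 48 -> 33
FD 16: (21.037,11.147) -> (34.456,19.861) [heading=33, draw]
FD 4: (34.456,19.861) -> (37.81,22.04) [heading=33, draw]
Final: pos=(37.81,22.04), heading=33, 5 segment(s) drawn
Waypoints (6 total):
(0, 0)
(11, 0)
(13.007, 2.229)
(21.037, 11.147)
(34.456, 19.861)
(37.81, 22.04)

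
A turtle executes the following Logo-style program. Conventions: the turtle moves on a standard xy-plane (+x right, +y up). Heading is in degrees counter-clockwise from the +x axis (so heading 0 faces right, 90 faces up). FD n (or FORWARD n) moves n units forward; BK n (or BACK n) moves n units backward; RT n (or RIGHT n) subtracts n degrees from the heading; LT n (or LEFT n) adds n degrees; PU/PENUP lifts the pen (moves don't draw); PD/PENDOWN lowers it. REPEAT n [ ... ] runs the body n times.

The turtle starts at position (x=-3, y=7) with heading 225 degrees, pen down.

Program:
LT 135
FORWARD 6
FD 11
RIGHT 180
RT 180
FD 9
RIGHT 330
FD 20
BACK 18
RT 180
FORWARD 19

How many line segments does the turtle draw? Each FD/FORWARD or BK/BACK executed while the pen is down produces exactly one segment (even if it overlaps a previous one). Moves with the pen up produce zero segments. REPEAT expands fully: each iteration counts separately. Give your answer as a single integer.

Executing turtle program step by step:
Start: pos=(-3,7), heading=225, pen down
LT 135: heading 225 -> 0
FD 6: (-3,7) -> (3,7) [heading=0, draw]
FD 11: (3,7) -> (14,7) [heading=0, draw]
RT 180: heading 0 -> 180
RT 180: heading 180 -> 0
FD 9: (14,7) -> (23,7) [heading=0, draw]
RT 330: heading 0 -> 30
FD 20: (23,7) -> (40.321,17) [heading=30, draw]
BK 18: (40.321,17) -> (24.732,8) [heading=30, draw]
RT 180: heading 30 -> 210
FD 19: (24.732,8) -> (8.278,-1.5) [heading=210, draw]
Final: pos=(8.278,-1.5), heading=210, 6 segment(s) drawn
Segments drawn: 6

Answer: 6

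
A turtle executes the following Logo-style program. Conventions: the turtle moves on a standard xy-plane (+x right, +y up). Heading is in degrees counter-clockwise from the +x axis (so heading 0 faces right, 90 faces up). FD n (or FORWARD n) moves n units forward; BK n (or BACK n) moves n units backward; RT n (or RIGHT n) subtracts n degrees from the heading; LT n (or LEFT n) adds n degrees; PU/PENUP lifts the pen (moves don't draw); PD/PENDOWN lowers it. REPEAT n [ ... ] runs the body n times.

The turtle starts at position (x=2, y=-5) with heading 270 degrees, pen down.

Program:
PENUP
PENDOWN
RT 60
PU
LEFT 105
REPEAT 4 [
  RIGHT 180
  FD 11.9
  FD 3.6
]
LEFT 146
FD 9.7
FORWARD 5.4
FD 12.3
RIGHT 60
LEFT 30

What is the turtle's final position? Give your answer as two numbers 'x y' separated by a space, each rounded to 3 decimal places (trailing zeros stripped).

Executing turtle program step by step:
Start: pos=(2,-5), heading=270, pen down
PU: pen up
PD: pen down
RT 60: heading 270 -> 210
PU: pen up
LT 105: heading 210 -> 315
REPEAT 4 [
  -- iteration 1/4 --
  RT 180: heading 315 -> 135
  FD 11.9: (2,-5) -> (-6.415,3.415) [heading=135, move]
  FD 3.6: (-6.415,3.415) -> (-8.96,5.96) [heading=135, move]
  -- iteration 2/4 --
  RT 180: heading 135 -> 315
  FD 11.9: (-8.96,5.96) -> (-0.546,-2.454) [heading=315, move]
  FD 3.6: (-0.546,-2.454) -> (2,-5) [heading=315, move]
  -- iteration 3/4 --
  RT 180: heading 315 -> 135
  FD 11.9: (2,-5) -> (-6.415,3.415) [heading=135, move]
  FD 3.6: (-6.415,3.415) -> (-8.96,5.96) [heading=135, move]
  -- iteration 4/4 --
  RT 180: heading 135 -> 315
  FD 11.9: (-8.96,5.96) -> (-0.546,-2.454) [heading=315, move]
  FD 3.6: (-0.546,-2.454) -> (2,-5) [heading=315, move]
]
LT 146: heading 315 -> 101
FD 9.7: (2,-5) -> (0.149,4.522) [heading=101, move]
FD 5.4: (0.149,4.522) -> (-0.881,9.823) [heading=101, move]
FD 12.3: (-0.881,9.823) -> (-3.228,21.897) [heading=101, move]
RT 60: heading 101 -> 41
LT 30: heading 41 -> 71
Final: pos=(-3.228,21.897), heading=71, 0 segment(s) drawn

Answer: -3.228 21.897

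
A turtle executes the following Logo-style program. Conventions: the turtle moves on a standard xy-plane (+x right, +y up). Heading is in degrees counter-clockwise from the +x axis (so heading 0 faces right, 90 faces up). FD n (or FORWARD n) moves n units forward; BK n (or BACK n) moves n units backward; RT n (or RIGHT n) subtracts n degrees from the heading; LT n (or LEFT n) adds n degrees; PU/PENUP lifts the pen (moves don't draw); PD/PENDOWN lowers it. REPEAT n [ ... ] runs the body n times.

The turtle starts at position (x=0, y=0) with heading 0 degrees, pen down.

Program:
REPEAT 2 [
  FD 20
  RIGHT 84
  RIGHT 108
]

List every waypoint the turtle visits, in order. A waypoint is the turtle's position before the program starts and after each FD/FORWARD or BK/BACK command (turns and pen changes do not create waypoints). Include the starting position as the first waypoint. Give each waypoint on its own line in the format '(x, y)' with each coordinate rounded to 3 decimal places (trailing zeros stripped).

Answer: (0, 0)
(20, 0)
(0.437, 4.158)

Derivation:
Executing turtle program step by step:
Start: pos=(0,0), heading=0, pen down
REPEAT 2 [
  -- iteration 1/2 --
  FD 20: (0,0) -> (20,0) [heading=0, draw]
  RT 84: heading 0 -> 276
  RT 108: heading 276 -> 168
  -- iteration 2/2 --
  FD 20: (20,0) -> (0.437,4.158) [heading=168, draw]
  RT 84: heading 168 -> 84
  RT 108: heading 84 -> 336
]
Final: pos=(0.437,4.158), heading=336, 2 segment(s) drawn
Waypoints (3 total):
(0, 0)
(20, 0)
(0.437, 4.158)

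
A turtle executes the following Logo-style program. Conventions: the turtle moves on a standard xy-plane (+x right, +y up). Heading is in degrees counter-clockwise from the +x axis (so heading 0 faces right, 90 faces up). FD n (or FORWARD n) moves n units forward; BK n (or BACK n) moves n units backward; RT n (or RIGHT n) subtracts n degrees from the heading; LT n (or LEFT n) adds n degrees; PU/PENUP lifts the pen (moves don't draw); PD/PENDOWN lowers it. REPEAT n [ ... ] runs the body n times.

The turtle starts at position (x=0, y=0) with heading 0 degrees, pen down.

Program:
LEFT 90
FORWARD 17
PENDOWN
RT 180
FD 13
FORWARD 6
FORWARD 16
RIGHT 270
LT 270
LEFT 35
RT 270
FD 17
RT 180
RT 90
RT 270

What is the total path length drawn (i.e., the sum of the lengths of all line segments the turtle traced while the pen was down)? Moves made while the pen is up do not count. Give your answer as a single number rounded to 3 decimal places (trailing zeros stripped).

Executing turtle program step by step:
Start: pos=(0,0), heading=0, pen down
LT 90: heading 0 -> 90
FD 17: (0,0) -> (0,17) [heading=90, draw]
PD: pen down
RT 180: heading 90 -> 270
FD 13: (0,17) -> (0,4) [heading=270, draw]
FD 6: (0,4) -> (0,-2) [heading=270, draw]
FD 16: (0,-2) -> (0,-18) [heading=270, draw]
RT 270: heading 270 -> 0
LT 270: heading 0 -> 270
LT 35: heading 270 -> 305
RT 270: heading 305 -> 35
FD 17: (0,-18) -> (13.926,-8.249) [heading=35, draw]
RT 180: heading 35 -> 215
RT 90: heading 215 -> 125
RT 270: heading 125 -> 215
Final: pos=(13.926,-8.249), heading=215, 5 segment(s) drawn

Segment lengths:
  seg 1: (0,0) -> (0,17), length = 17
  seg 2: (0,17) -> (0,4), length = 13
  seg 3: (0,4) -> (0,-2), length = 6
  seg 4: (0,-2) -> (0,-18), length = 16
  seg 5: (0,-18) -> (13.926,-8.249), length = 17
Total = 69

Answer: 69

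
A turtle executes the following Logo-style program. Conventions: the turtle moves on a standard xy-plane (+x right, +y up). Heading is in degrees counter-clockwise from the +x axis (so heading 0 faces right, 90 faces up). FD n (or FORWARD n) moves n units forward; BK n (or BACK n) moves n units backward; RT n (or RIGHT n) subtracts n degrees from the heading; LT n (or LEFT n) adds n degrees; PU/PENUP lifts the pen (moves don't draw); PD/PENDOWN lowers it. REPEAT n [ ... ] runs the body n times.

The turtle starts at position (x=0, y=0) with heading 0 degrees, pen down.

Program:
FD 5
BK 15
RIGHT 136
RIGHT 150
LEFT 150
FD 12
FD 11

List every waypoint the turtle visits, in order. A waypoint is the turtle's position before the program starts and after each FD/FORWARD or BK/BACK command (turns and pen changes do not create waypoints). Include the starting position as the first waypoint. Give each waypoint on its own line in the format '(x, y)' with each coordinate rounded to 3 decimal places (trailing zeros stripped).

Executing turtle program step by step:
Start: pos=(0,0), heading=0, pen down
FD 5: (0,0) -> (5,0) [heading=0, draw]
BK 15: (5,0) -> (-10,0) [heading=0, draw]
RT 136: heading 0 -> 224
RT 150: heading 224 -> 74
LT 150: heading 74 -> 224
FD 12: (-10,0) -> (-18.632,-8.336) [heading=224, draw]
FD 11: (-18.632,-8.336) -> (-26.545,-15.977) [heading=224, draw]
Final: pos=(-26.545,-15.977), heading=224, 4 segment(s) drawn
Waypoints (5 total):
(0, 0)
(5, 0)
(-10, 0)
(-18.632, -8.336)
(-26.545, -15.977)

Answer: (0, 0)
(5, 0)
(-10, 0)
(-18.632, -8.336)
(-26.545, -15.977)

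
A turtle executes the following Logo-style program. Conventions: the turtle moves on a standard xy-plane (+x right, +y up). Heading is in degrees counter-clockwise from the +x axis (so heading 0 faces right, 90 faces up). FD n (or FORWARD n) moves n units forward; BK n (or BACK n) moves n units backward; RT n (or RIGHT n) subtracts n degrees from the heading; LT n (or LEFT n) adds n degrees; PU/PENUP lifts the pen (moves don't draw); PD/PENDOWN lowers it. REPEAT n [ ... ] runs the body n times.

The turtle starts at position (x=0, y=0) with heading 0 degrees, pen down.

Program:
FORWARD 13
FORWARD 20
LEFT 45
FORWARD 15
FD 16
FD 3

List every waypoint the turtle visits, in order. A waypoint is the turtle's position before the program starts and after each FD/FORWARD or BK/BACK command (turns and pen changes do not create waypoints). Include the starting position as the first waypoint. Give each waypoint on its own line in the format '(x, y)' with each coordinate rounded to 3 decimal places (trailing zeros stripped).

Executing turtle program step by step:
Start: pos=(0,0), heading=0, pen down
FD 13: (0,0) -> (13,0) [heading=0, draw]
FD 20: (13,0) -> (33,0) [heading=0, draw]
LT 45: heading 0 -> 45
FD 15: (33,0) -> (43.607,10.607) [heading=45, draw]
FD 16: (43.607,10.607) -> (54.92,21.92) [heading=45, draw]
FD 3: (54.92,21.92) -> (57.042,24.042) [heading=45, draw]
Final: pos=(57.042,24.042), heading=45, 5 segment(s) drawn
Waypoints (6 total):
(0, 0)
(13, 0)
(33, 0)
(43.607, 10.607)
(54.92, 21.92)
(57.042, 24.042)

Answer: (0, 0)
(13, 0)
(33, 0)
(43.607, 10.607)
(54.92, 21.92)
(57.042, 24.042)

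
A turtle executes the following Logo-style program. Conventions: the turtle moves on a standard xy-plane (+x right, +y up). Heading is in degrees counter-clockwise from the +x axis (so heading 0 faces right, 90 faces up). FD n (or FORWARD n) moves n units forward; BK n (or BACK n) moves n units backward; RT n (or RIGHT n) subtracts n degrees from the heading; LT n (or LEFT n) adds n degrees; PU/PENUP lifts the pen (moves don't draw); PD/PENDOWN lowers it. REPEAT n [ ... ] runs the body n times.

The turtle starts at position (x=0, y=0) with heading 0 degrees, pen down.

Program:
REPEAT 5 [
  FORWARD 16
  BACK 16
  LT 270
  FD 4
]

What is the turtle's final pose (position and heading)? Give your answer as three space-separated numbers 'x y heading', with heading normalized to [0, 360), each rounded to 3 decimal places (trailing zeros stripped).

Answer: 0 -4 270

Derivation:
Executing turtle program step by step:
Start: pos=(0,0), heading=0, pen down
REPEAT 5 [
  -- iteration 1/5 --
  FD 16: (0,0) -> (16,0) [heading=0, draw]
  BK 16: (16,0) -> (0,0) [heading=0, draw]
  LT 270: heading 0 -> 270
  FD 4: (0,0) -> (0,-4) [heading=270, draw]
  -- iteration 2/5 --
  FD 16: (0,-4) -> (0,-20) [heading=270, draw]
  BK 16: (0,-20) -> (0,-4) [heading=270, draw]
  LT 270: heading 270 -> 180
  FD 4: (0,-4) -> (-4,-4) [heading=180, draw]
  -- iteration 3/5 --
  FD 16: (-4,-4) -> (-20,-4) [heading=180, draw]
  BK 16: (-20,-4) -> (-4,-4) [heading=180, draw]
  LT 270: heading 180 -> 90
  FD 4: (-4,-4) -> (-4,0) [heading=90, draw]
  -- iteration 4/5 --
  FD 16: (-4,0) -> (-4,16) [heading=90, draw]
  BK 16: (-4,16) -> (-4,0) [heading=90, draw]
  LT 270: heading 90 -> 0
  FD 4: (-4,0) -> (0,0) [heading=0, draw]
  -- iteration 5/5 --
  FD 16: (0,0) -> (16,0) [heading=0, draw]
  BK 16: (16,0) -> (0,0) [heading=0, draw]
  LT 270: heading 0 -> 270
  FD 4: (0,0) -> (0,-4) [heading=270, draw]
]
Final: pos=(0,-4), heading=270, 15 segment(s) drawn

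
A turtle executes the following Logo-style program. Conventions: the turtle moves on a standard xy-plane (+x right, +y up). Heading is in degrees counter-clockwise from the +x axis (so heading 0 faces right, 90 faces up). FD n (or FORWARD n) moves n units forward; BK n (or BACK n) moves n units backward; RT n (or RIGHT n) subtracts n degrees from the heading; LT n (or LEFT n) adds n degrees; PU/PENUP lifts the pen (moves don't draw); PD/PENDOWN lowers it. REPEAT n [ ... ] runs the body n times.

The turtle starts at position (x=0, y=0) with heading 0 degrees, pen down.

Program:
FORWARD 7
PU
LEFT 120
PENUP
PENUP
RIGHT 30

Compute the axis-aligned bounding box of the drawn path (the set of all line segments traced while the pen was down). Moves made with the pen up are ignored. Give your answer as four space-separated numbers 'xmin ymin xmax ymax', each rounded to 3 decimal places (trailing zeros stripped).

Answer: 0 0 7 0

Derivation:
Executing turtle program step by step:
Start: pos=(0,0), heading=0, pen down
FD 7: (0,0) -> (7,0) [heading=0, draw]
PU: pen up
LT 120: heading 0 -> 120
PU: pen up
PU: pen up
RT 30: heading 120 -> 90
Final: pos=(7,0), heading=90, 1 segment(s) drawn

Segment endpoints: x in {0, 7}, y in {0}
xmin=0, ymin=0, xmax=7, ymax=0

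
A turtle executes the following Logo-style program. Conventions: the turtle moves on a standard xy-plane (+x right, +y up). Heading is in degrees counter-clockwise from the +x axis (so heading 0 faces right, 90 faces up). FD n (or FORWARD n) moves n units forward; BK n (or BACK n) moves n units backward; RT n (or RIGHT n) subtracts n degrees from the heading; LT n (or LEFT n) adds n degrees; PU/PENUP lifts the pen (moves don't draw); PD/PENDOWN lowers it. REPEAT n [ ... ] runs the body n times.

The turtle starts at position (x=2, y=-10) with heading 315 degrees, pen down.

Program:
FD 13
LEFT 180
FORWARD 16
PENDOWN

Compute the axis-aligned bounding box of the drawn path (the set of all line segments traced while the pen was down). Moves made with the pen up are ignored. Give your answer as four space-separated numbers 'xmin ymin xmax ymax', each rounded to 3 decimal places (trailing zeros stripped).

Answer: -0.121 -19.192 11.192 -7.879

Derivation:
Executing turtle program step by step:
Start: pos=(2,-10), heading=315, pen down
FD 13: (2,-10) -> (11.192,-19.192) [heading=315, draw]
LT 180: heading 315 -> 135
FD 16: (11.192,-19.192) -> (-0.121,-7.879) [heading=135, draw]
PD: pen down
Final: pos=(-0.121,-7.879), heading=135, 2 segment(s) drawn

Segment endpoints: x in {-0.121, 2, 11.192}, y in {-19.192, -10, -7.879}
xmin=-0.121, ymin=-19.192, xmax=11.192, ymax=-7.879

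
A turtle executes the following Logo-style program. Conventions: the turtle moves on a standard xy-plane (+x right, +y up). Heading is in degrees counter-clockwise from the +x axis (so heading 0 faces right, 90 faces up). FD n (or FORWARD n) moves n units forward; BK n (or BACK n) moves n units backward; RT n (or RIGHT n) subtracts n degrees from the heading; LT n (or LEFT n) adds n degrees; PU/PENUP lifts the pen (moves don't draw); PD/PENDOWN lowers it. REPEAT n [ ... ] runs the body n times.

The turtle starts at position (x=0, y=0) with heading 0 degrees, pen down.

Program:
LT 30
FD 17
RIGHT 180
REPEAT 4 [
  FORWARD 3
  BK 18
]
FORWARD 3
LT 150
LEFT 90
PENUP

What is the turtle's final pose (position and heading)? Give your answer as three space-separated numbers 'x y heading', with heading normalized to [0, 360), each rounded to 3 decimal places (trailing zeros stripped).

Executing turtle program step by step:
Start: pos=(0,0), heading=0, pen down
LT 30: heading 0 -> 30
FD 17: (0,0) -> (14.722,8.5) [heading=30, draw]
RT 180: heading 30 -> 210
REPEAT 4 [
  -- iteration 1/4 --
  FD 3: (14.722,8.5) -> (12.124,7) [heading=210, draw]
  BK 18: (12.124,7) -> (27.713,16) [heading=210, draw]
  -- iteration 2/4 --
  FD 3: (27.713,16) -> (25.115,14.5) [heading=210, draw]
  BK 18: (25.115,14.5) -> (40.703,23.5) [heading=210, draw]
  -- iteration 3/4 --
  FD 3: (40.703,23.5) -> (38.105,22) [heading=210, draw]
  BK 18: (38.105,22) -> (53.694,31) [heading=210, draw]
  -- iteration 4/4 --
  FD 3: (53.694,31) -> (51.095,29.5) [heading=210, draw]
  BK 18: (51.095,29.5) -> (66.684,38.5) [heading=210, draw]
]
FD 3: (66.684,38.5) -> (64.086,37) [heading=210, draw]
LT 150: heading 210 -> 0
LT 90: heading 0 -> 90
PU: pen up
Final: pos=(64.086,37), heading=90, 10 segment(s) drawn

Answer: 64.086 37 90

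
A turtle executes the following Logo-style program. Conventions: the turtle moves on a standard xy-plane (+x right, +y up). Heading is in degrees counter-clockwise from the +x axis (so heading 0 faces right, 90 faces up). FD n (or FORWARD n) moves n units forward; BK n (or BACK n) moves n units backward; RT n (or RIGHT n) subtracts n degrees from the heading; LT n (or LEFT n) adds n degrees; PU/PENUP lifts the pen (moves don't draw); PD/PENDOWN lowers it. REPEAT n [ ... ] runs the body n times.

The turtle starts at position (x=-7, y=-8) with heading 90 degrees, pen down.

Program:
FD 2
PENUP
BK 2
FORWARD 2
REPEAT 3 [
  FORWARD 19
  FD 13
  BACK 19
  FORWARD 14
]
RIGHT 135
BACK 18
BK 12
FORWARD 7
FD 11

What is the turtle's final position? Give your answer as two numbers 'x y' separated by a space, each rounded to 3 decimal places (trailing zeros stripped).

Answer: -15.485 83.485

Derivation:
Executing turtle program step by step:
Start: pos=(-7,-8), heading=90, pen down
FD 2: (-7,-8) -> (-7,-6) [heading=90, draw]
PU: pen up
BK 2: (-7,-6) -> (-7,-8) [heading=90, move]
FD 2: (-7,-8) -> (-7,-6) [heading=90, move]
REPEAT 3 [
  -- iteration 1/3 --
  FD 19: (-7,-6) -> (-7,13) [heading=90, move]
  FD 13: (-7,13) -> (-7,26) [heading=90, move]
  BK 19: (-7,26) -> (-7,7) [heading=90, move]
  FD 14: (-7,7) -> (-7,21) [heading=90, move]
  -- iteration 2/3 --
  FD 19: (-7,21) -> (-7,40) [heading=90, move]
  FD 13: (-7,40) -> (-7,53) [heading=90, move]
  BK 19: (-7,53) -> (-7,34) [heading=90, move]
  FD 14: (-7,34) -> (-7,48) [heading=90, move]
  -- iteration 3/3 --
  FD 19: (-7,48) -> (-7,67) [heading=90, move]
  FD 13: (-7,67) -> (-7,80) [heading=90, move]
  BK 19: (-7,80) -> (-7,61) [heading=90, move]
  FD 14: (-7,61) -> (-7,75) [heading=90, move]
]
RT 135: heading 90 -> 315
BK 18: (-7,75) -> (-19.728,87.728) [heading=315, move]
BK 12: (-19.728,87.728) -> (-28.213,96.213) [heading=315, move]
FD 7: (-28.213,96.213) -> (-23.263,91.263) [heading=315, move]
FD 11: (-23.263,91.263) -> (-15.485,83.485) [heading=315, move]
Final: pos=(-15.485,83.485), heading=315, 1 segment(s) drawn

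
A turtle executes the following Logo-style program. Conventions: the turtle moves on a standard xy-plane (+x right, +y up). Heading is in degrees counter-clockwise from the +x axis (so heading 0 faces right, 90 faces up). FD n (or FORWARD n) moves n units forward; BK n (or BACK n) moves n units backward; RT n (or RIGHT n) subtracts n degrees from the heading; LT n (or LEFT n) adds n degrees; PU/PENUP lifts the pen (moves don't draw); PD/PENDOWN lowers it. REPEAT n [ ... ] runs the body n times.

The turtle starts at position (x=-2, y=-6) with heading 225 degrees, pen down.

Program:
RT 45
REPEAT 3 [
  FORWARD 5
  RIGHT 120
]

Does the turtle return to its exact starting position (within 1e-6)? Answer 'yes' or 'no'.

Executing turtle program step by step:
Start: pos=(-2,-6), heading=225, pen down
RT 45: heading 225 -> 180
REPEAT 3 [
  -- iteration 1/3 --
  FD 5: (-2,-6) -> (-7,-6) [heading=180, draw]
  RT 120: heading 180 -> 60
  -- iteration 2/3 --
  FD 5: (-7,-6) -> (-4.5,-1.67) [heading=60, draw]
  RT 120: heading 60 -> 300
  -- iteration 3/3 --
  FD 5: (-4.5,-1.67) -> (-2,-6) [heading=300, draw]
  RT 120: heading 300 -> 180
]
Final: pos=(-2,-6), heading=180, 3 segment(s) drawn

Start position: (-2, -6)
Final position: (-2, -6)
Distance = 0; < 1e-6 -> CLOSED

Answer: yes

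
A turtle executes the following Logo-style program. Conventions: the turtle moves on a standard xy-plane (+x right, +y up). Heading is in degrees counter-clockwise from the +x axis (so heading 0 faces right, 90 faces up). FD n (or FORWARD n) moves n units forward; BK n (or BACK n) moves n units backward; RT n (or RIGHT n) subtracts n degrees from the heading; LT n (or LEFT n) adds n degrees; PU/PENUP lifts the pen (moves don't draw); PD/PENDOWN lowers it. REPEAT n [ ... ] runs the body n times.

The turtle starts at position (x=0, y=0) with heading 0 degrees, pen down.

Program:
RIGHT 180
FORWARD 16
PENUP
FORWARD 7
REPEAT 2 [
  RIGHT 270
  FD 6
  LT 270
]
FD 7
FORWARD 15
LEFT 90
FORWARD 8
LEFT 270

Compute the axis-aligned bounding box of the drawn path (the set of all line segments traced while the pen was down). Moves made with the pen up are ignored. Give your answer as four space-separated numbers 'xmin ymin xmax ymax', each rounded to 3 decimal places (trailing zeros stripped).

Answer: -16 0 0 0

Derivation:
Executing turtle program step by step:
Start: pos=(0,0), heading=0, pen down
RT 180: heading 0 -> 180
FD 16: (0,0) -> (-16,0) [heading=180, draw]
PU: pen up
FD 7: (-16,0) -> (-23,0) [heading=180, move]
REPEAT 2 [
  -- iteration 1/2 --
  RT 270: heading 180 -> 270
  FD 6: (-23,0) -> (-23,-6) [heading=270, move]
  LT 270: heading 270 -> 180
  -- iteration 2/2 --
  RT 270: heading 180 -> 270
  FD 6: (-23,-6) -> (-23,-12) [heading=270, move]
  LT 270: heading 270 -> 180
]
FD 7: (-23,-12) -> (-30,-12) [heading=180, move]
FD 15: (-30,-12) -> (-45,-12) [heading=180, move]
LT 90: heading 180 -> 270
FD 8: (-45,-12) -> (-45,-20) [heading=270, move]
LT 270: heading 270 -> 180
Final: pos=(-45,-20), heading=180, 1 segment(s) drawn

Segment endpoints: x in {-16, 0}, y in {0, 0}
xmin=-16, ymin=0, xmax=0, ymax=0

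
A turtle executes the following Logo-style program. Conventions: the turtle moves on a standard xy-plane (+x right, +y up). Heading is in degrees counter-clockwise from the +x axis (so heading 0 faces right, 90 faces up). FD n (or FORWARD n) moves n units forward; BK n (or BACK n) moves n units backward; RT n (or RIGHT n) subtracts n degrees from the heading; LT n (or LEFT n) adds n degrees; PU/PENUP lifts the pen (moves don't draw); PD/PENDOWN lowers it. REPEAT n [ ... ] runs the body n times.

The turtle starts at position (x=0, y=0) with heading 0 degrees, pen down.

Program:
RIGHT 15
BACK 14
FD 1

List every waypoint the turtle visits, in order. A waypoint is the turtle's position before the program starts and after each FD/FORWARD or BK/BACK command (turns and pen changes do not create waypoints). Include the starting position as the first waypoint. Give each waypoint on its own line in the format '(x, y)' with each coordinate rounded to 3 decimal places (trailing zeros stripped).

Answer: (0, 0)
(-13.523, 3.623)
(-12.557, 3.365)

Derivation:
Executing turtle program step by step:
Start: pos=(0,0), heading=0, pen down
RT 15: heading 0 -> 345
BK 14: (0,0) -> (-13.523,3.623) [heading=345, draw]
FD 1: (-13.523,3.623) -> (-12.557,3.365) [heading=345, draw]
Final: pos=(-12.557,3.365), heading=345, 2 segment(s) drawn
Waypoints (3 total):
(0, 0)
(-13.523, 3.623)
(-12.557, 3.365)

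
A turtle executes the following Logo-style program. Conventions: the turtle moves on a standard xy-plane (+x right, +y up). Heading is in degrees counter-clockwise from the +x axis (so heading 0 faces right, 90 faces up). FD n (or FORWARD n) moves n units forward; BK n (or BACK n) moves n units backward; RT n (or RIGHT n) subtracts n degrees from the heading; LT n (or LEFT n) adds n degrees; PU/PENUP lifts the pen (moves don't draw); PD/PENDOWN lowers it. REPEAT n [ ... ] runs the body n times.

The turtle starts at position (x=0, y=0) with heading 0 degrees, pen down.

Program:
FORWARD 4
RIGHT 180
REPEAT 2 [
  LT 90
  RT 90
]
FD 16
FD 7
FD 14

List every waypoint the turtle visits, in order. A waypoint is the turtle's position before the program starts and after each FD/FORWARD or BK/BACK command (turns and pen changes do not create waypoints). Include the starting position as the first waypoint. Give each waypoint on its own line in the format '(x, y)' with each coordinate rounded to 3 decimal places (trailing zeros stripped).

Executing turtle program step by step:
Start: pos=(0,0), heading=0, pen down
FD 4: (0,0) -> (4,0) [heading=0, draw]
RT 180: heading 0 -> 180
REPEAT 2 [
  -- iteration 1/2 --
  LT 90: heading 180 -> 270
  RT 90: heading 270 -> 180
  -- iteration 2/2 --
  LT 90: heading 180 -> 270
  RT 90: heading 270 -> 180
]
FD 16: (4,0) -> (-12,0) [heading=180, draw]
FD 7: (-12,0) -> (-19,0) [heading=180, draw]
FD 14: (-19,0) -> (-33,0) [heading=180, draw]
Final: pos=(-33,0), heading=180, 4 segment(s) drawn
Waypoints (5 total):
(0, 0)
(4, 0)
(-12, 0)
(-19, 0)
(-33, 0)

Answer: (0, 0)
(4, 0)
(-12, 0)
(-19, 0)
(-33, 0)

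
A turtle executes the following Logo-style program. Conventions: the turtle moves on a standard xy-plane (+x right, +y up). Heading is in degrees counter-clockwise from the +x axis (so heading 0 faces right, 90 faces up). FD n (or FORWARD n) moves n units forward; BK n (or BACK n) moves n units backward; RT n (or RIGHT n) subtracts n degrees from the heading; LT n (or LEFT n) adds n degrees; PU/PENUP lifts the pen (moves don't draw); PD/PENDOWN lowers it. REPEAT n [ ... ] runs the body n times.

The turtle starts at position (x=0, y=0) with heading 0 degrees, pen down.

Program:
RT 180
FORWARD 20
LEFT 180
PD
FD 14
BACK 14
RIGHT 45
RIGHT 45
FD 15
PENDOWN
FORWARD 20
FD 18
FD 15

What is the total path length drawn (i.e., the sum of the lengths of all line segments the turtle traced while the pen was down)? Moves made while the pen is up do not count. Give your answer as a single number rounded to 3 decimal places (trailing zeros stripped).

Executing turtle program step by step:
Start: pos=(0,0), heading=0, pen down
RT 180: heading 0 -> 180
FD 20: (0,0) -> (-20,0) [heading=180, draw]
LT 180: heading 180 -> 0
PD: pen down
FD 14: (-20,0) -> (-6,0) [heading=0, draw]
BK 14: (-6,0) -> (-20,0) [heading=0, draw]
RT 45: heading 0 -> 315
RT 45: heading 315 -> 270
FD 15: (-20,0) -> (-20,-15) [heading=270, draw]
PD: pen down
FD 20: (-20,-15) -> (-20,-35) [heading=270, draw]
FD 18: (-20,-35) -> (-20,-53) [heading=270, draw]
FD 15: (-20,-53) -> (-20,-68) [heading=270, draw]
Final: pos=(-20,-68), heading=270, 7 segment(s) drawn

Segment lengths:
  seg 1: (0,0) -> (-20,0), length = 20
  seg 2: (-20,0) -> (-6,0), length = 14
  seg 3: (-6,0) -> (-20,0), length = 14
  seg 4: (-20,0) -> (-20,-15), length = 15
  seg 5: (-20,-15) -> (-20,-35), length = 20
  seg 6: (-20,-35) -> (-20,-53), length = 18
  seg 7: (-20,-53) -> (-20,-68), length = 15
Total = 116

Answer: 116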